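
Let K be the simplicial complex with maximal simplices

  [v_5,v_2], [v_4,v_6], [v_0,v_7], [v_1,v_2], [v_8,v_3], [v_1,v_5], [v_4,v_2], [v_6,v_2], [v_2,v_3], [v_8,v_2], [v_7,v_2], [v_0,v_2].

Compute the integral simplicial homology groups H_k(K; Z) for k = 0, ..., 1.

H_0 ≅ Z,  H_1 ≅ Z^4.

K has 9 vertices, 12 edges.
rank ∂_0 = 0, rank ∂_1 = 8 ⇒ b_0 = 9 − 0 − 8 = 1; all invariant factors of ∂_1 are 1 so no torsion. So H_0 = Z.
rank ∂_1 = 8, rank ∂_2 = 0 ⇒ b_1 = 12 − 8 − 0 = 4. So H_1 = Z^4.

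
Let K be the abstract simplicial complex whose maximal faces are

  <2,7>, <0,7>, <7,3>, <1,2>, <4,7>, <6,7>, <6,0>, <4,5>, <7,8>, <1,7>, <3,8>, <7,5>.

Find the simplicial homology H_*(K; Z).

Fix the vertex order 0 < 1 < 2 < 3 < 4 < 5 < 6 < 7 < 8 and write every simplex with vertices in increasing order. Then dim K = 1 and the simplices of K are:

  0-simplices (9): [0], [1], [2], [3], [4], [5], [6], [7], [8]
  1-simplices (12): [0,6], [0,7], [1,2], [1,7], [2,7], [3,7], [3,8], [4,5], [4,7], [5,7], [6,7], [7,8]

giving chain groups C_0 ≅ Z^9, C_1 ≅ Z^12.

∂_1: C_1 → C_0 sends each edge [p,q] (with p < q) to q − p. For instance
  ∂[3,8] = [8] − [3].
As a 9×12 matrix over Z this has rank 8, with invariant factors (1,1,1,1,1,1,1,1).

Reading off H_k = ker ∂_k / im ∂_{k+1}:

  H_0: rank C_0 − rank ∂_1 = 9 − 8 = 1, and the invariant factors of ∂_1 are all 1, so H_0 = Z.
  H_1: rank ker ∂_1 − rank ∂_2 = (12 − 8) − 0 = 4, and there is no ∂_2, so H_1 = Z^4.

H_0 = Z,  H_1 = Z^4.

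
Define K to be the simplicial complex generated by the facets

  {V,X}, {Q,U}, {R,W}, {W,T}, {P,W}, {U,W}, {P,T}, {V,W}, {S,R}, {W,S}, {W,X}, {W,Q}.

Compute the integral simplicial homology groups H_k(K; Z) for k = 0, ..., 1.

H_0 = Z,  H_1 = Z^4.

K has 9 vertices, 12 edges.
rank ∂_0 = 0, rank ∂_1 = 8 ⇒ b_0 = 9 − 0 − 8 = 1; all invariant factors of ∂_1 are 1 so no torsion. So H_0 ≅ Z.
rank ∂_1 = 8, rank ∂_2 = 0 ⇒ b_1 = 12 − 8 − 0 = 4. So H_1 ≅ Z^4.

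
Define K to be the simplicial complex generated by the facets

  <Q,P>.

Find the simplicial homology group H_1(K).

Fix the vertex order P < Q and write every simplex with vertices in increasing order. Then dim K = 1 and the simplices of K are:

  0-simplices (2): P, Q
  1-simplices (1): PQ

giving chain groups C_0 ≅ Z^2, C_1 ≅ Z^1.

The boundary map ∂_1: C_1 → C_0 sends each edge [p,q] (with p < q) to q − p.
The resulting 2×1 matrix has rank 1, and its Smith normal form has invariant factors (1).

Now H_k = ker ∂_k / im ∂_{k+1}, so:

  H_1: rank ker ∂_1 − rank ∂_2 = (1 − 1) − 0 = 0, and there is no ∂_2, so H_1 ≅ 0.

(K is a triangulation of the 1-simplex.)

H_1 ≅ 0.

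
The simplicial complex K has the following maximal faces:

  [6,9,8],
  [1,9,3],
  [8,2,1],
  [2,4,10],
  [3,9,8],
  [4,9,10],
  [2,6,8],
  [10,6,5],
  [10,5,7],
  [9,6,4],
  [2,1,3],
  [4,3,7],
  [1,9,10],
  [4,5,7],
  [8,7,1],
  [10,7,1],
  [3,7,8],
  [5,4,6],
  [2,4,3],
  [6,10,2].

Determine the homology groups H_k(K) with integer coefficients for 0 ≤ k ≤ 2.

H_0 ≅ Z,  H_1 ≅ Z ⊕ Z/2Z,  H_2 = 0.

We work with the vertex ordering 1 < 2 < 3 < 4 < 5 < 6 < 7 < 8 < 9 < 10. The simplices of K, each written with vertices in increasing order, are:

  0-simplices (10): [1], [2], [3], [4], [5], [6], [7], [8], [9], [10]
  1-simplices (30): (30 of them)
  2-simplices (20): (20 of them)

so the chain groups are C_0 ≅ Z^10, C_1 ≅ Z^30, C_2 ≅ Z^20.

The boundary map ∂_1: C_1 → C_0 maps an edge to its endpoints' difference, ∂[p,q] = q − p. For instance
  ∂[6,10] = [10] − [6].
The 10×30 boundary matrix has rank 9 and Smith normal form diag(1,1,1,1,1,1,1,1,1).

The boundary map ∂_2: C_2 → C_1 maps a triangle to the signed sum of its edges. For instance
  ∂[4,9,10] = [9,10] − [4,10] + [4,9],
  ∂[3,4,7] = [4,7] − [3,7] + [3,4].
The 30×20 boundary matrix has rank 20 and Smith normal form diag(1,1,1,1,1,1,1,1,1,1,1,1,1,1,1,1,1,1,1,2).

Computing H_k = (kernel of ∂_k) / (image of ∂_{k+1}):

  H_0: rank C_0 − rank ∂_1 = 10 − 9 = 1, and the invariant factors of ∂_1 are all 1, so H_0 = Z.
  H_1: rank ker ∂_1 − rank ∂_2 = (30 − 9) − 20 = 1, and ∂_2 has invariant factor 2 > 1, so H_1 = Z ⊕ Z/2Z.
  H_2: rank ker ∂_2 − rank ∂_3 = (20 − 20) − 0 = 0, and there is no ∂_3, so H_2 = 0.

As a check, the Euler characteristic is 10 − 30 + 20 = 0, which agrees with 1 − 1 + 0 = 0.
(K is a triangulation of the Klein bottle.)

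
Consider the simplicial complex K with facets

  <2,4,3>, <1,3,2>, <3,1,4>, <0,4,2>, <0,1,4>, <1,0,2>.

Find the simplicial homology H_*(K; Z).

H_0 = Z,  H_1 = 0,  H_2 = Z.

K has 5 vertices, 9 edges, 6 triangles.
rank ∂_0 = 0, rank ∂_1 = 4 ⇒ b_0 = 5 − 0 − 4 = 1; all invariant factors of ∂_1 are 1 so no torsion. So H_0 ≅ Z.
rank ∂_1 = 4, rank ∂_2 = 5 ⇒ b_1 = 9 − 4 − 5 = 0; all invariant factors of ∂_2 are 1 so no torsion. So H_1 ≅ 0.
rank ∂_2 = 5, rank ∂_3 = 0 ⇒ b_2 = 6 − 5 − 0 = 1. So H_2 ≅ Z.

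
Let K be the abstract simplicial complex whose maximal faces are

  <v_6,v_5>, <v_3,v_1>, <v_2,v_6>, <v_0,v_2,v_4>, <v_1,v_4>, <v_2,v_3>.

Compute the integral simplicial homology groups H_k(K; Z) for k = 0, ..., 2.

H_0 = Z,  H_1 = Z,  H_2 = 0.

Fix the vertex order v_0 < v_1 < v_2 < v_3 < v_4 < v_5 < v_6 and write every simplex with vertices in increasing order. Then dim K = 2 and the simplices of K are:

  0-simplices (7): [v_0], [v_1], [v_2], [v_3], [v_4], [v_5], [v_6]
  1-simplices (8): [v_0,v_2], [v_0,v_4], [v_1,v_3], [v_1,v_4], [v_2,v_3], [v_2,v_4], [v_2,v_6], [v_5,v_6]
  2-simplices (1): [v_0,v_2,v_4]

giving chain groups C_0 ≅ Z^7, C_1 ≅ Z^8, C_2 ≅ Z^1.

The boundary map ∂_1: C_1 → C_0 is given by ∂[p,q] = [q] − [p].
As a 7×8 matrix over Z this has rank 6, with invariant factors (1,1,1,1,1,1).

Boundary ∂_2: C_2 → C_1 sends each 2-simplex [p,q,r] to [q,r] − [p,r] + [p,q]. For instance
  ∂[v_0,v_2,v_4] = [v_2,v_4] − [v_0,v_4] + [v_0,v_2].
The 8×1 boundary matrix has rank 1 and Smith normal form diag(1).

From H_k ≅ ker(∂_k) / im(∂_{k+1}) we obtain:

  H_0: rank C_0 − rank ∂_1 = 7 − 6 = 1, and the invariant factors of ∂_1 are all 1, so H_0 ≅ Z.
  H_1: rank ker ∂_1 − rank ∂_2 = (8 − 6) − 1 = 1, and the invariant factors of ∂_2 are all 1, so H_1 ≅ Z.
  H_2: rank ker ∂_2 − rank ∂_3 = (1 − 1) − 0 = 0, and there is no ∂_3, so H_2 ≅ 0.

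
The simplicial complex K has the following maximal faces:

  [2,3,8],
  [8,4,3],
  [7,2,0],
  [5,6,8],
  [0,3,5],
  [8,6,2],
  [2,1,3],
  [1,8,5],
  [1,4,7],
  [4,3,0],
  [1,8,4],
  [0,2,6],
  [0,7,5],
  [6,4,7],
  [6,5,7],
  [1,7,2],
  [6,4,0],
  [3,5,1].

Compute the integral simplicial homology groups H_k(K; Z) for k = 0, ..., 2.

H_0 = Z,  H_1 = Z ⊕ Z/2,  H_2 = 0.

Order the vertices as 0 < 1 < 2 < 3 < 4 < 5 < 6 < 7 < 8. Listing each simplex with vertices in this order, K has dimension 2 with simplices:

  0-simplices (9): [0], [1], [2], [3], [4], [5], [6], [7], [8]
  1-simplices (27): (27 of them)
  2-simplices (18): [0,2,6], [0,2,7], [0,3,4], [0,3,5], [0,4,6], [0,5,7], [1,2,3], [1,2,7], [1,3,5], [1,4,7], [1,4,8], [1,5,8], [2,3,8], [2,6,8], [3,4,8], [4,6,7], [5,6,7], [5,6,8]

Hence C_0 ≅ Z^9, C_1 ≅ Z^27, C_2 ≅ Z^18.

∂_1: C_1 → C_0 sends each edge [p,q] (with p < q) to q − p. For instance
  ∂[1,3] = [3] − [1].
The 9×27 boundary matrix has rank 8 and Smith normal form diag(1,1,1,1,1,1,1,1).

Boundary ∂_2: C_2 → C_1 sends each 2-simplex [p,q,r] to [q,r] − [p,r] + [p,q]. For instance
  ∂[5,6,7] = [6,7] − [5,7] + [5,6],
  ∂[2,6,8] = [6,8] − [2,8] + [2,6].
As a 27×18 matrix over Z this has rank 18, with invariant factors (1,1,1,1,1,1,1,1,1,1,1,1,1,1,1,1,1,2).

Now H_k = ker ∂_k / im ∂_{k+1}, so:

  H_0: rank C_0 − rank ∂_1 = 9 − 8 = 1, and the invariant factors of ∂_1 are all 1, so H_0 = Z.
  H_1: rank ker ∂_1 − rank ∂_2 = (27 − 8) − 18 = 1, and ∂_2 has invariant factor 2 > 1, so H_1 = Z ⊕ Z/2.
  H_2: rank ker ∂_2 − rank ∂_3 = (18 − 18) − 0 = 0, and there is no ∂_3, so H_2 = 0.

As a check, the Euler characteristic is 9 − 27 + 18 = 0, which agrees with 1 − 1 + 0 = 0.
(K is a triangulation of the Klein bottle.)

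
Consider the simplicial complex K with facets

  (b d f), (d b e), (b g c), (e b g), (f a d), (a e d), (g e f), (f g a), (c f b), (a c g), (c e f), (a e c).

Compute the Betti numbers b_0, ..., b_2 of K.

Order the vertices as a < b < c < d < e < f < g. Listing each simplex with vertices in this order, K has dimension 2 with simplices:

  0-simplices (7): a, b, c, d, e, f, g
  1-simplices (18): ac, ad, ae, af, ag, bc, bd, be, bf, bg, ce, cf, cg, de, df, ef, eg, fg
  2-simplices (12): ace, acg, ade, adf, afg, bcf, bcg, bde, bdf, beg, cef, efg

giving chain groups C_0 ≅ Z^7, C_1 ≅ Z^18, C_2 ≅ Z^12.

∂_1: C_1 → C_0 is given by ∂[p,q] = [q] − [p]. For instance
  ∂bc = c − b.
The 7×18 boundary matrix has rank 6 and Smith normal form diag(1,1,1,1,1,1).

The boundary map ∂_2: C_2 → C_1 acts by ∂[p,q,r] = [q,r] − [p,r] + [p,q]. For instance
  ∂bde = de − be + bd,
  ∂beg = eg − bg + be.
This gives a 18×12 integer matrix of rank 12; reducing to Smith normal form yields diagonal entries (1,1,1,1,1,1,1,1,1,1,1,2).

From H_k ≅ ker(∂_k) / im(∂_{k+1}) we obtain:

  H_0: rank C_0 − rank ∂_1 = 7 − 6 = 1, and the invariant factors of ∂_1 are all 1, so H_0 ≅ Z.
  H_1: rank ker ∂_1 − rank ∂_2 = (18 − 6) − 12 = 0, and ∂_2 has invariant factor 2 > 1, so H_1 ≅ Z_2.
  H_2: rank ker ∂_2 − rank ∂_3 = (12 − 12) − 0 = 0, and there is no ∂_3, so H_2 ≅ 0.

(K is a triangulation of the real projective plane RP^2.)

Hence the Betti numbers are b_0 = 1, b_1 = 0, b_2 = 0.

b_0 = 1, b_1 = 0, b_2 = 0.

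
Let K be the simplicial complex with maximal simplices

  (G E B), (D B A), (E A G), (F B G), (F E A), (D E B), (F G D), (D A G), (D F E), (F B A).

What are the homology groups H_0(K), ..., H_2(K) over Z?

H_0 ≅ Z,  H_1 ≅ Z/2Z,  H_2 = 0.

K has 6 vertices, 15 edges, 10 triangles.
rank ∂_0 = 0, rank ∂_1 = 5 ⇒ b_0 = 6 − 0 − 5 = 1; all invariant factors of ∂_1 are 1 so no torsion. So H_0 ≅ Z.
rank ∂_1 = 5, rank ∂_2 = 10 ⇒ b_1 = 15 − 5 − 10 = 0; ∂_2 has invariant factor(s) [2] giving torsion. So H_1 ≅ Z/2Z.
rank ∂_2 = 10, rank ∂_3 = 0 ⇒ b_2 = 10 − 10 − 0 = 0. So H_2 ≅ 0.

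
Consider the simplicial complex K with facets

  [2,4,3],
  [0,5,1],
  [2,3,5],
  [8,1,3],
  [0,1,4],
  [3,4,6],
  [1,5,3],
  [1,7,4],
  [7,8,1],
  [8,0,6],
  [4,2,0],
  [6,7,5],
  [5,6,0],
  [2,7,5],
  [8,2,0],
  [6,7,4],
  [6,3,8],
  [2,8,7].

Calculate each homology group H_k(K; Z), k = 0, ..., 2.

We work with the vertex ordering 0 < 1 < 2 < 3 < 4 < 5 < 6 < 7 < 8. The simplices of K, each written with vertices in increasing order, are:

  0-simplices (9): [0], [1], [2], [3], [4], [5], [6], [7], [8]
  1-simplices (27): (27 of them)
  2-simplices (18): [0,1,4], [0,1,5], [0,2,4], [0,2,8], [0,5,6], [0,6,8], [1,3,5], [1,3,8], [1,4,7], [1,7,8], [2,3,4], [2,3,5], [2,5,7], [2,7,8], [3,4,6], [3,6,8], [4,6,7], [5,6,7]

giving chain groups C_0 ≅ Z^9, C_1 ≅ Z^27, C_2 ≅ Z^18.

Boundary ∂_1: C_1 → C_0 maps an edge to its endpoints' difference, ∂[p,q] = q − p.
This gives a 9×27 integer matrix of rank 8; reducing to Smith normal form yields diagonal entries (1,1,1,1,1,1,1,1).

The boundary map ∂_2: C_2 → C_1 maps a triangle to the signed sum of its edges. For instance
  ∂[4,6,7] = [6,7] − [4,7] + [4,6],
  ∂[2,3,4] = [3,4] − [2,4] + [2,3].
The resulting 27×18 matrix has rank 17, and its Smith normal form has invariant factors (1,1,1,1,1,1,1,1,1,1,1,1,1,1,1,1,1).

Reading off H_k = ker ∂_k / im ∂_{k+1}:

  H_0: rank C_0 − rank ∂_1 = 9 − 8 = 1, and the invariant factors of ∂_1 are all 1, so H_0 = Z.
  H_1: rank ker ∂_1 − rank ∂_2 = (27 − 8) − 17 = 2, and the invariant factors of ∂_2 are all 1, so H_1 = Z^2.
  H_2: rank ker ∂_2 − rank ∂_3 = (18 − 17) − 0 = 1, and there is no ∂_3, so H_2 = Z.

As a check, the Euler characteristic is 9 − 27 + 18 = 0, which agrees with 1 − 2 + 1 = 0.
(K is a triangulation of the torus T^2.)

H_0 = Z,  H_1 = Z^2,  H_2 = Z.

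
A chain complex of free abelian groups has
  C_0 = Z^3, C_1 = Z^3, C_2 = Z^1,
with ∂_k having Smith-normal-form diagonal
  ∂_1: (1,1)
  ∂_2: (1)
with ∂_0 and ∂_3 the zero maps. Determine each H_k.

H_0 = Z,  H_1 = 0,  H_2 = 0.

H_0: b_0 = 3 − 0 − 2 = 1; torsion from ∂_1 factors > 1: none. So H_0 = Z.
H_1: b_1 = 3 − 2 − 1 = 0; torsion from ∂_2 factors > 1: none. So H_1 = 0.
H_2: b_2 = 1 − 1 − 0 = 0; torsion from ∂_3 factors > 1: none. So H_2 = 0.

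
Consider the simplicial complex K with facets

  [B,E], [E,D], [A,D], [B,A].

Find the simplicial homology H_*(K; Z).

H_0 ≅ Z,  H_1 ≅ Z.

Fix the vertex order A < B < D < E and write every simplex with vertices in increasing order. Then dim K = 1 and the simplices of K are:

  0-simplices (4): A, B, D, E
  1-simplices (4): AB, AD, BE, DE

Hence C_0 ≅ Z^4, C_1 ≅ Z^4.

The boundary map ∂_1: C_1 → C_0 maps an edge to its endpoints' difference, ∂[p,q] = q − p. For instance
  ∂DE = E − D.
This gives a 4×4 integer matrix of rank 3; reducing to Smith normal form yields diagonal entries (1,1,1).

Computing H_k = (kernel of ∂_k) / (image of ∂_{k+1}):

  H_0: rank C_0 − rank ∂_1 = 4 − 3 = 1, and the invariant factors of ∂_1 are all 1, so H_0 ≅ Z.
  H_1: rank ker ∂_1 − rank ∂_2 = (4 − 3) − 0 = 1, and there is no ∂_2, so H_1 ≅ Z.

(K is a triangulation of the circle S^1.)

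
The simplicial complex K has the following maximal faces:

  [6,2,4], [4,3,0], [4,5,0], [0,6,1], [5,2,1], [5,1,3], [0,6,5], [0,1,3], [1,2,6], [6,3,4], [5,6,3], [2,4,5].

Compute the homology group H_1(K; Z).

Fix the vertex order 0 < 1 < 2 < 3 < 4 < 5 < 6 and write every simplex with vertices in increasing order. Then dim K = 2 and the simplices of K are:

  0-simplices (7): [0], [1], [2], [3], [4], [5], [6]
  1-simplices (18): [0,1], [0,3], [0,4], [0,5], [0,6], [1,2], [1,3], [1,5], [1,6], [2,4], [2,5], [2,6], [3,4], [3,5], [3,6], [4,5], [4,6], [5,6]
  2-simplices (12): [0,1,3], [0,1,6], [0,3,4], [0,4,5], [0,5,6], [1,2,5], [1,2,6], [1,3,5], [2,4,5], [2,4,6], [3,4,6], [3,5,6]

so the chain groups are C_0 ≅ Z^7, C_1 ≅ Z^18, C_2 ≅ Z^12.

Boundary ∂_1: C_1 → C_0 sends each edge [p,q] (with p < q) to q − p. For instance
  ∂[4,6] = [6] − [4].
The resulting 7×18 matrix has rank 6, and its Smith normal form has invariant factors (1,1,1,1,1,1).

The boundary map ∂_2: C_2 → C_1 maps a triangle to the signed sum of its edges. For instance
  ∂[0,1,3] = [1,3] − [0,3] + [0,1],
  ∂[2,4,6] = [4,6] − [2,6] + [2,4].
The resulting 18×12 matrix has rank 12, and its Smith normal form has invariant factors (1,1,1,1,1,1,1,1,1,1,1,2).

From H_k ≅ ker(∂_k) / im(∂_{k+1}) we obtain:

  H_1: rank ker ∂_1 − rank ∂_2 = (18 − 6) − 12 = 0, and ∂_2 has invariant factor 2 > 1, so H_1 ≅ Z_2.

(K is a triangulation of the real projective plane RP^2.)

H_1 = Z_2.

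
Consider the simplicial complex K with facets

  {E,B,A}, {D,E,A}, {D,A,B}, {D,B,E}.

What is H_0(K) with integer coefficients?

H_0 = Z.

Take the total order A < B < D < E on the vertex set. Then K (dimension 2) consists of the simplices:

  0-simplices (4): A, B, D, E
  1-simplices (6): AB, AD, AE, BD, BE, DE
  2-simplices (4): ABD, ABE, ADE, BDE

so the chain groups are C_0 ≅ Z^4, C_1 ≅ Z^6, C_2 ≅ Z^4.

∂_1: C_1 → C_0 is given by ∂[p,q] = [q] − [p]. For instance
  ∂BD = D − B.
The 4×6 boundary matrix has rank 3 and Smith normal form diag(1,1,1).

The boundary map ∂_2: C_2 → C_1 maps a triangle to the signed sum of its edges. For instance
  ∂ABD = BD − AD + AB,
  ∂BDE = DE − BE + BD.
The 6×4 boundary matrix has rank 3 and Smith normal form diag(1,1,1).

Now H_k = ker ∂_k / im ∂_{k+1}, so:

  H_0: rank C_0 − rank ∂_1 = 4 − 3 = 1, and the invariant factors of ∂_1 are all 1, so H_0 = Z.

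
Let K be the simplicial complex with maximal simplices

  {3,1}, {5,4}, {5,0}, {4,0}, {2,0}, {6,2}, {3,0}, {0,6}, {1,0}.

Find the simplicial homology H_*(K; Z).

Fix the vertex order 0 < 1 < 2 < 3 < 4 < 5 < 6 and write every simplex with vertices in increasing order. Then dim K = 1 and the simplices of K are:

  0-simplices (7): [0], [1], [2], [3], [4], [5], [6]
  1-simplices (9): [0,1], [0,2], [0,3], [0,4], [0,5], [0,6], [1,3], [2,6], [4,5]

giving chain groups C_0 ≅ Z^7, C_1 ≅ Z^9.

The boundary map ∂_1: C_1 → C_0 sends each edge [p,q] (with p < q) to q − p. For instance
  ∂[0,5] = [5] − [0].
This gives a 7×9 integer matrix of rank 6; reducing to Smith normal form yields diagonal entries (1,1,1,1,1,1).

From H_k ≅ ker(∂_k) / im(∂_{k+1}) we obtain:

  H_0: rank C_0 − rank ∂_1 = 7 − 6 = 1, and the invariant factors of ∂_1 are all 1, so H_0 = Z.
  H_1: rank ker ∂_1 − rank ∂_2 = (9 − 6) − 0 = 3, and there is no ∂_2, so H_1 = Z^3.

(K is a triangulation of a wedge of 3 circles.)

H_0 = Z,  H_1 = Z^3.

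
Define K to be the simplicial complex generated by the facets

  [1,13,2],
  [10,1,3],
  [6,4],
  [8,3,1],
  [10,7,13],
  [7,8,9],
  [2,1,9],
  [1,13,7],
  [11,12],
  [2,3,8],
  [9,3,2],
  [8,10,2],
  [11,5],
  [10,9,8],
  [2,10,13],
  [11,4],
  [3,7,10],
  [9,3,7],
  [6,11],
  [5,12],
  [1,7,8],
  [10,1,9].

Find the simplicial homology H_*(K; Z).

Fix the vertex order 1 < 2 < 3 < 4 < 5 < 6 < 7 < 8 < 9 < 10 < 11 < 12 < 13 and write every simplex with vertices in increasing order. Then dim K = 2 and the simplices of K are:

  0-simplices (13): [1], [2], [3], [4], [5], [6], [7], [8], [9], [10], [11], [12], [13]
  1-simplices (30): (30 of them)
  2-simplices (16): [1,2,9], [1,2,13], [1,3,8], [1,3,10], [1,7,8], [1,7,13], [1,9,10], [2,3,8], [2,3,9], [2,8,10], [2,10,13], [3,7,9], [3,7,10], [7,8,9], [7,10,13], [8,9,10]

Hence C_0 ≅ Z^13, C_1 ≅ Z^30, C_2 ≅ Z^16.

The boundary map ∂_1: C_1 → C_0 is given by ∂[p,q] = [q] − [p].
The 13×30 boundary matrix has rank 11 and Smith normal form diag(1,1,1,1,1,1,1,1,1,1,1).

Boundary ∂_2: C_2 → C_1 maps a triangle to the signed sum of its edges. For instance
  ∂[2,3,9] = [3,9] − [2,9] + [2,3],
  ∂[7,8,9] = [8,9] − [7,9] + [7,8].
This gives a 30×16 integer matrix of rank 15; reducing to Smith normal form yields diagonal entries (1,1,1,1,1,1,1,1,1,1,1,1,1,1,1).

Computing H_k = (kernel of ∂_k) / (image of ∂_{k+1}):

  H_0: rank C_0 − rank ∂_1 = 13 − 11 = 2, and the invariant factors of ∂_1 are all 1, so H_0 = Z^2.
  H_1: rank ker ∂_1 − rank ∂_2 = (30 − 11) − 15 = 4, and the invariant factors of ∂_2 are all 1, so H_1 = Z^4.
  H_2: rank ker ∂_2 − rank ∂_3 = (16 − 15) − 0 = 1, and there is no ∂_3, so H_2 = Z.

As a check, the Euler characteristic is 13 − 30 + 16 = -1, which agrees with 2 − 4 + 1 = -1.

H_0 = Z^2,  H_1 = Z^4,  H_2 = Z.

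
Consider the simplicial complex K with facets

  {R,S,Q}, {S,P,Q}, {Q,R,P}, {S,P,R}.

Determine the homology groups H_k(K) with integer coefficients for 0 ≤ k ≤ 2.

K has 4 vertices, 6 edges, 4 triangles.
rank ∂_0 = 0, rank ∂_1 = 3 ⇒ b_0 = 4 − 0 − 3 = 1; all invariant factors of ∂_1 are 1 so no torsion. So H_0 ≅ Z.
rank ∂_1 = 3, rank ∂_2 = 3 ⇒ b_1 = 6 − 3 − 3 = 0; all invariant factors of ∂_2 are 1 so no torsion. So H_1 ≅ 0.
rank ∂_2 = 3, rank ∂_3 = 0 ⇒ b_2 = 4 − 3 − 0 = 1. So H_2 ≅ Z.

H_0 = Z,  H_1 = 0,  H_2 = Z.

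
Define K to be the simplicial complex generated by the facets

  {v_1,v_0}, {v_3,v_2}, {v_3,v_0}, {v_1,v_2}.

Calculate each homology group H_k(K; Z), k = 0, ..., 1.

We work with the vertex ordering v_0 < v_1 < v_2 < v_3. The simplices of K, each written with vertices in increasing order, are:

  0-simplices (4): [v_0], [v_1], [v_2], [v_3]
  1-simplices (4): [v_0,v_1], [v_0,v_3], [v_1,v_2], [v_2,v_3]

Hence C_0 ≅ Z^4, C_1 ≅ Z^4.

Boundary ∂_1: C_1 → C_0 maps an edge to its endpoints' difference, ∂[p,q] = q − p. For instance
  ∂[v_1,v_2] = [v_2] − [v_1].
As a 4×4 matrix over Z this has rank 3, with invariant factors (1,1,1).

Computing H_k = (kernel of ∂_k) / (image of ∂_{k+1}):

  H_0: rank C_0 − rank ∂_1 = 4 − 3 = 1, and the invariant factors of ∂_1 are all 1, so H_0 ≅ Z.
  H_1: rank ker ∂_1 − rank ∂_2 = (4 − 3) − 0 = 1, and there is no ∂_2, so H_1 ≅ Z.

H_0 ≅ Z,  H_1 ≅ Z.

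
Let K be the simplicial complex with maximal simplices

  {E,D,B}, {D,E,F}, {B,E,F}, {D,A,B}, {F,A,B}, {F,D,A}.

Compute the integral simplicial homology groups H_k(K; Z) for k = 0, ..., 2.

H_0 = Z,  H_1 = 0,  H_2 = Z.

Take the total order A < B < D < E < F on the vertex set. Then K (dimension 2) consists of the simplices:

  0-simplices (5): A, B, D, E, F
  1-simplices (9): AB, AD, AF, BD, BE, BF, DE, DF, EF
  2-simplices (6): ABD, ABF, ADF, BDE, BEF, DEF

so the chain groups are C_0 ≅ Z^5, C_1 ≅ Z^9, C_2 ≅ Z^6.

∂_1: C_1 → C_0 maps an edge to its endpoints' difference, ∂[p,q] = q − p. For instance
  ∂AD = D − A.
This gives a 5×9 integer matrix of rank 4; reducing to Smith normal form yields diagonal entries (1,1,1,1).

∂_2: C_2 → C_1 maps a triangle to the signed sum of its edges. For instance
  ∂BEF = EF − BF + BE,
  ∂BDE = DE − BE + BD.
The resulting 9×6 matrix has rank 5, and its Smith normal form has invariant factors (1,1,1,1,1).

From H_k ≅ ker(∂_k) / im(∂_{k+1}) we obtain:

  H_0: rank C_0 − rank ∂_1 = 5 − 4 = 1, and the invariant factors of ∂_1 are all 1, so H_0 = Z.
  H_1: rank ker ∂_1 − rank ∂_2 = (9 − 4) − 5 = 0, and the invariant factors of ∂_2 are all 1, so H_1 = 0.
  H_2: rank ker ∂_2 − rank ∂_3 = (6 − 5) − 0 = 1, and there is no ∂_3, so H_2 = Z.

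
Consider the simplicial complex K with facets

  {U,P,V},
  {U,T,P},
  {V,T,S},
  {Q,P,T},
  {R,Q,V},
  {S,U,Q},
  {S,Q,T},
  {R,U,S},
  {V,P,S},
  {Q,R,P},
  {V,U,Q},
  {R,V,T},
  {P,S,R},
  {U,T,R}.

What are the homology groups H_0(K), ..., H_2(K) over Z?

K has 7 vertices, 21 edges, 14 triangles.
rank ∂_0 = 0, rank ∂_1 = 6 ⇒ b_0 = 7 − 0 − 6 = 1; all invariant factors of ∂_1 are 1 so no torsion. So H_0 ≅ Z.
rank ∂_1 = 6, rank ∂_2 = 13 ⇒ b_1 = 21 − 6 − 13 = 2; all invariant factors of ∂_2 are 1 so no torsion. So H_1 ≅ Z^2.
rank ∂_2 = 13, rank ∂_3 = 0 ⇒ b_2 = 14 − 13 − 0 = 1. So H_2 ≅ Z.

H_0 = Z,  H_1 = Z^2,  H_2 = Z.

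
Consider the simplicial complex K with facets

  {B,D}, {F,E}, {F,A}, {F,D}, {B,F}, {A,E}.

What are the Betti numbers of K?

b_0 = 1, b_1 = 2.

Take the total order A < B < D < E < F on the vertex set. Then K (dimension 1) consists of the simplices:

  0-simplices (5): A, B, D, E, F
  1-simplices (6): AE, AF, BD, BF, DF, EF

so the chain groups are C_0 ≅ Z^5, C_1 ≅ Z^6.

The boundary map ∂_1: C_1 → C_0 sends each edge [p,q] (with p < q) to q − p. For instance
  ∂BF = F − B.
This gives a 5×6 integer matrix of rank 4; reducing to Smith normal form yields diagonal entries (1,1,1,1).

Computing H_k = (kernel of ∂_k) / (image of ∂_{k+1}):

  H_0: rank C_0 − rank ∂_1 = 5 − 4 = 1, and the invariant factors of ∂_1 are all 1, so H_0 = Z.
  H_1: rank ker ∂_1 − rank ∂_2 = (6 − 4) − 0 = 2, and there is no ∂_2, so H_1 = Z^2.

As a check, the Euler characteristic is 5 − 6 = -1, which agrees with 1 − 2 = -1.

Hence the Betti numbers are b_0 = 1, b_1 = 2.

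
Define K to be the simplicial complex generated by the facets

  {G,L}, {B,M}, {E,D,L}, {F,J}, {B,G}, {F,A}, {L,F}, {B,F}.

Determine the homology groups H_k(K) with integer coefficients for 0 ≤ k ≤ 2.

Take the total order A < B < D < E < F < G < J < L < M on the vertex set. Then K (dimension 2) consists of the simplices:

  0-simplices (9): A, B, D, E, F, G, J, L, M
  1-simplices (10): AF, BF, BG, BM, DE, DL, EL, FJ, FL, GL
  2-simplices (1): DEL

Hence C_0 ≅ Z^9, C_1 ≅ Z^10, C_2 ≅ Z^1.

∂_1: C_1 → C_0 sends each edge [p,q] (with p < q) to q − p. For instance
  ∂FJ = J − F.
The resulting 9×10 matrix has rank 8, and its Smith normal form has invariant factors (1,1,1,1,1,1,1,1).

∂_2: C_2 → C_1 maps a triangle to the signed sum of its edges. For instance
  ∂DEL = EL − DL + DE.
The 10×1 boundary matrix has rank 1 and Smith normal form diag(1).

From H_k ≅ ker(∂_k) / im(∂_{k+1}) we obtain:

  H_0: rank C_0 − rank ∂_1 = 9 − 8 = 1, and the invariant factors of ∂_1 are all 1, so H_0 ≅ Z.
  H_1: rank ker ∂_1 − rank ∂_2 = (10 − 8) − 1 = 1, and the invariant factors of ∂_2 are all 1, so H_1 ≅ Z.
  H_2: rank ker ∂_2 − rank ∂_3 = (1 − 1) − 0 = 0, and there is no ∂_3, so H_2 ≅ 0.

H_0 ≅ Z,  H_1 ≅ Z,  H_2 = 0.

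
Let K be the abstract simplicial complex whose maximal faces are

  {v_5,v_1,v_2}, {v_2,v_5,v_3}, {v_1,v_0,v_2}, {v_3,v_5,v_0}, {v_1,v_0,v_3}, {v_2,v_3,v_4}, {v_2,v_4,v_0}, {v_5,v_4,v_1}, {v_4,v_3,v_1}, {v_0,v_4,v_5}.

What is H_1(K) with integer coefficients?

Take the total order v_0 < v_1 < v_2 < v_3 < v_4 < v_5 on the vertex set. Then K (dimension 2) consists of the simplices:

  0-simplices (6): [v_0], [v_1], [v_2], [v_3], [v_4], [v_5]
  1-simplices (15): (15 of them)
  2-simplices (10): [v_0,v_1,v_2], [v_0,v_1,v_3], [v_0,v_2,v_4], [v_0,v_3,v_5], [v_0,v_4,v_5], [v_1,v_2,v_5], [v_1,v_3,v_4], [v_1,v_4,v_5], [v_2,v_3,v_4], [v_2,v_3,v_5]

Hence C_0 ≅ Z^6, C_1 ≅ Z^15, C_2 ≅ Z^10.

The boundary map ∂_1: C_1 → C_0 maps an edge to its endpoints' difference, ∂[p,q] = q − p.
The resulting 6×15 matrix has rank 5, and its Smith normal form has invariant factors (1,1,1,1,1).

∂_2: C_2 → C_1 acts by ∂[p,q,r] = [q,r] − [p,r] + [p,q]. For instance
  ∂[v_2,v_3,v_5] = [v_3,v_5] − [v_2,v_5] + [v_2,v_3],
  ∂[v_0,v_4,v_5] = [v_4,v_5] − [v_0,v_5] + [v_0,v_4].
As a 15×10 matrix over Z this has rank 10, with invariant factors (1,1,1,1,1,1,1,1,1,2).

Computing H_k = (kernel of ∂_k) / (image of ∂_{k+1}):

  H_1: rank ker ∂_1 − rank ∂_2 = (15 − 5) − 10 = 0, and ∂_2 has invariant factor 2 > 1, so H_1 ≅ Z/2.

H_1 = Z/2.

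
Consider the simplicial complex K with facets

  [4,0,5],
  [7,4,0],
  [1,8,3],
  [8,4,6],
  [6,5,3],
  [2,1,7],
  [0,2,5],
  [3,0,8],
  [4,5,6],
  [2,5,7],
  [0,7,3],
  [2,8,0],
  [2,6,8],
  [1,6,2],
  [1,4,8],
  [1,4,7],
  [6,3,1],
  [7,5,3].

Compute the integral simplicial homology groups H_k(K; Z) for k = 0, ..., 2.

H_0 = Z,  H_1 = Z ⊕ Z/2Z,  H_2 = 0.

Fix the vertex order 0 < 1 < 2 < 3 < 4 < 5 < 6 < 7 < 8 and write every simplex with vertices in increasing order. Then dim K = 2 and the simplices of K are:

  0-simplices (9): [0], [1], [2], [3], [4], [5], [6], [7], [8]
  1-simplices (27): (27 of them)
  2-simplices (18): [0,2,5], [0,2,8], [0,3,7], [0,3,8], [0,4,5], [0,4,7], [1,2,6], [1,2,7], [1,3,6], [1,3,8], [1,4,7], [1,4,8], [2,5,7], [2,6,8], [3,5,6], [3,5,7], [4,5,6], [4,6,8]

giving chain groups C_0 ≅ Z^9, C_1 ≅ Z^27, C_2 ≅ Z^18.

The boundary map ∂_1: C_1 → C_0 sends each edge [p,q] (with p < q) to q − p. For instance
  ∂[6,8] = [8] − [6].
As a 9×27 matrix over Z this has rank 8, with invariant factors (1,1,1,1,1,1,1,1).

The boundary map ∂_2: C_2 → C_1 acts by ∂[p,q,r] = [q,r] − [p,r] + [p,q]. For instance
  ∂[1,2,6] = [2,6] − [1,6] + [1,2],
  ∂[1,4,8] = [4,8] − [1,8] + [1,4].
This gives a 27×18 integer matrix of rank 18; reducing to Smith normal form yields diagonal entries (1,1,1,1,1,1,1,1,1,1,1,1,1,1,1,1,1,2).

From H_k ≅ ker(∂_k) / im(∂_{k+1}) we obtain:

  H_0: rank C_0 − rank ∂_1 = 9 − 8 = 1, and the invariant factors of ∂_1 are all 1, so H_0 = Z.
  H_1: rank ker ∂_1 − rank ∂_2 = (27 − 8) − 18 = 1, and ∂_2 has invariant factor 2 > 1, so H_1 = Z ⊕ Z/2Z.
  H_2: rank ker ∂_2 − rank ∂_3 = (18 − 18) − 0 = 0, and there is no ∂_3, so H_2 = 0.

(K is a triangulation of the Klein bottle.)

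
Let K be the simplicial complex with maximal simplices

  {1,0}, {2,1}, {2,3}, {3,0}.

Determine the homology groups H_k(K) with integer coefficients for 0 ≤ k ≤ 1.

Fix the vertex order 0 < 1 < 2 < 3 and write every simplex with vertices in increasing order. Then dim K = 1 and the simplices of K are:

  0-simplices (4): [0], [1], [2], [3]
  1-simplices (4): [0,1], [0,3], [1,2], [2,3]

so the chain groups are C_0 ≅ Z^4, C_1 ≅ Z^4.

The boundary map ∂_1: C_1 → C_0 is given by ∂[p,q] = [q] − [p]. For instance
  ∂[0,1] = [1] − [0].
The resulting 4×4 matrix has rank 3, and its Smith normal form has invariant factors (1,1,1).

Computing H_k = (kernel of ∂_k) / (image of ∂_{k+1}):

  H_0: rank C_0 − rank ∂_1 = 4 − 3 = 1, and the invariant factors of ∂_1 are all 1, so H_0 ≅ Z.
  H_1: rank ker ∂_1 − rank ∂_2 = (4 − 3) − 0 = 1, and there is no ∂_2, so H_1 ≅ Z.

H_0 ≅ Z,  H_1 ≅ Z.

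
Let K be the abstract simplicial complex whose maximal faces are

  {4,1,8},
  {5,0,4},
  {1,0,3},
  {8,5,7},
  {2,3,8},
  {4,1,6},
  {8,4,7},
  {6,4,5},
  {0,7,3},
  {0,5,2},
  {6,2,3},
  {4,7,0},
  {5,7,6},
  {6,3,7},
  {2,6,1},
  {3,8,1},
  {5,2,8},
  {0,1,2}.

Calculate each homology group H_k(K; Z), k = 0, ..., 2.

K has 9 vertices, 27 edges, 18 triangles.
rank ∂_0 = 0, rank ∂_1 = 8 ⇒ b_0 = 9 − 0 − 8 = 1; all invariant factors of ∂_1 are 1 so no torsion. So H_0 = Z.
rank ∂_1 = 8, rank ∂_2 = 18 ⇒ b_1 = 27 − 8 − 18 = 1; ∂_2 has invariant factor(s) [2] giving torsion. So H_1 = Z × Z/2.
rank ∂_2 = 18, rank ∂_3 = 0 ⇒ b_2 = 18 − 18 − 0 = 0. So H_2 = 0.

H_0 ≅ Z,  H_1 ≅ Z × Z/2,  H_2 = 0.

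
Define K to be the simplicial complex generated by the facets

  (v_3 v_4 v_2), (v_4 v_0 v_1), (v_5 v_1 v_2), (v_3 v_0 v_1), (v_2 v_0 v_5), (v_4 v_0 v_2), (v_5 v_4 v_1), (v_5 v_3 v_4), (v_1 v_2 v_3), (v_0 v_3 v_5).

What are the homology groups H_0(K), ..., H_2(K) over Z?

Fix the vertex order v_0 < v_1 < v_2 < v_3 < v_4 < v_5 and write every simplex with vertices in increasing order. Then dim K = 2 and the simplices of K are:

  0-simplices (6): [v_0], [v_1], [v_2], [v_3], [v_4], [v_5]
  1-simplices (15): (15 of them)
  2-simplices (10): [v_0,v_1,v_3], [v_0,v_1,v_4], [v_0,v_2,v_4], [v_0,v_2,v_5], [v_0,v_3,v_5], [v_1,v_2,v_3], [v_1,v_2,v_5], [v_1,v_4,v_5], [v_2,v_3,v_4], [v_3,v_4,v_5]

so the chain groups are C_0 ≅ Z^6, C_1 ≅ Z^15, C_2 ≅ Z^10.

The boundary map ∂_1: C_1 → C_0 maps an edge to its endpoints' difference, ∂[p,q] = q − p.
As a 6×15 matrix over Z this has rank 5, with invariant factors (1,1,1,1,1).

The boundary map ∂_2: C_2 → C_1 sends each 2-simplex [p,q,r] to [q,r] − [p,r] + [p,q]. For instance
  ∂[v_0,v_1,v_3] = [v_1,v_3] − [v_0,v_3] + [v_0,v_1],
  ∂[v_1,v_2,v_5] = [v_2,v_5] − [v_1,v_5] + [v_1,v_2].
The 15×10 boundary matrix has rank 10 and Smith normal form diag(1,1,1,1,1,1,1,1,1,2).

Computing H_k = (kernel of ∂_k) / (image of ∂_{k+1}):

  H_0: rank C_0 − rank ∂_1 = 6 − 5 = 1, and the invariant factors of ∂_1 are all 1, so H_0 ≅ Z.
  H_1: rank ker ∂_1 − rank ∂_2 = (15 − 5) − 10 = 0, and ∂_2 has invariant factor 2 > 1, so H_1 ≅ Z/2.
  H_2: rank ker ∂_2 − rank ∂_3 = (10 − 10) − 0 = 0, and there is no ∂_3, so H_2 ≅ 0.

As a check, the Euler characteristic is 6 − 15 + 10 = 1, which agrees with 1 − 0 + 0 = 1.

H_0 = Z,  H_1 = Z/2,  H_2 = 0.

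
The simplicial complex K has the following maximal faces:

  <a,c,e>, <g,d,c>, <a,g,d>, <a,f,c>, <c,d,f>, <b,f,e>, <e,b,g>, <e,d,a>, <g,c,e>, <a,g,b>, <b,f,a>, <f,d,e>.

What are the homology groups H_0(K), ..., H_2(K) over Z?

We work with the vertex ordering a < b < c < d < e < f < g. The simplices of K, each written with vertices in increasing order, are:

  0-simplices (7): a, b, c, d, e, f, g
  1-simplices (18): ab, ac, ad, ae, af, ag, be, bf, bg, cd, ce, cf, cg, de, df, dg, ef, eg
  2-simplices (12): abf, abg, ace, acf, ade, adg, bef, beg, cdf, cdg, ceg, def

giving chain groups C_0 ≅ Z^7, C_1 ≅ Z^18, C_2 ≅ Z^12.

Boundary ∂_1: C_1 → C_0 is given by ∂[p,q] = [q] − [p]. For instance
  ∂bg = g − b.
The 7×18 boundary matrix has rank 6 and Smith normal form diag(1,1,1,1,1,1).

∂_2: C_2 → C_1 acts by ∂[p,q,r] = [q,r] − [p,r] + [p,q]. For instance
  ∂adg = dg − ag + ad,
  ∂acf = cf − af + ac.
This gives a 18×12 integer matrix of rank 12; reducing to Smith normal form yields diagonal entries (1,1,1,1,1,1,1,1,1,1,1,2).

Now H_k = ker ∂_k / im ∂_{k+1}, so:

  H_0: rank C_0 − rank ∂_1 = 7 − 6 = 1, and the invariant factors of ∂_1 are all 1, so H_0 = Z.
  H_1: rank ker ∂_1 − rank ∂_2 = (18 − 6) − 12 = 0, and ∂_2 has invariant factor 2 > 1, so H_1 = Z/2.
  H_2: rank ker ∂_2 − rank ∂_3 = (12 − 12) − 0 = 0, and there is no ∂_3, so H_2 = 0.

H_0 ≅ Z,  H_1 ≅ Z/2,  H_2 = 0.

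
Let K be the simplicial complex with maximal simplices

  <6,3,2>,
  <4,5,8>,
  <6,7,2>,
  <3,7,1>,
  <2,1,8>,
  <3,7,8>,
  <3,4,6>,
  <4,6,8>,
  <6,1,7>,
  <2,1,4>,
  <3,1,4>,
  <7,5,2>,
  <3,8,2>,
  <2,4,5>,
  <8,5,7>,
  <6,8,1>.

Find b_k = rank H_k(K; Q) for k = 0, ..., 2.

We work with the vertex ordering 1 < 2 < 3 < 4 < 5 < 6 < 7 < 8. The simplices of K, each written with vertices in increasing order, are:

  0-simplices (8): [1], [2], [3], [4], [5], [6], [7], [8]
  1-simplices (24): (24 of them)
  2-simplices (16): [1,2,4], [1,2,8], [1,3,4], [1,3,7], [1,6,7], [1,6,8], [2,3,6], [2,3,8], [2,4,5], [2,5,7], [2,6,7], [3,4,6], [3,7,8], [4,5,8], [4,6,8], [5,7,8]

Hence C_0 ≅ Z^8, C_1 ≅ Z^24, C_2 ≅ Z^16.

The boundary map ∂_1: C_1 → C_0 is given by ∂[p,q] = [q] − [p].
The 8×24 boundary matrix has rank 7 and Smith normal form diag(1,1,1,1,1,1,1).

The boundary map ∂_2: C_2 → C_1 sends each 2-simplex [p,q,r] to [q,r] − [p,r] + [p,q]. For instance
  ∂[2,6,7] = [6,7] − [2,7] + [2,6],
  ∂[4,6,8] = [6,8] − [4,8] + [4,6].
As a 24×16 matrix over Z this has rank 15, with invariant factors (1,1,1,1,1,1,1,1,1,1,1,1,1,1,1).

Computing H_k = (kernel of ∂_k) / (image of ∂_{k+1}):

  H_0: rank C_0 − rank ∂_1 = 8 − 7 = 1, and the invariant factors of ∂_1 are all 1, so H_0 = Z.
  H_1: rank ker ∂_1 − rank ∂_2 = (24 − 7) − 15 = 2, and the invariant factors of ∂_2 are all 1, so H_1 = Z^2.
  H_2: rank ker ∂_2 − rank ∂_3 = (16 − 15) − 0 = 1, and there is no ∂_3, so H_2 = Z.

As a check, the Euler characteristic is 8 − 24 + 16 = 0, which agrees with 1 − 2 + 1 = 0.

Hence the Betti numbers are b_0 = 1, b_1 = 2, b_2 = 1.

b_0 = 1, b_1 = 2, b_2 = 1.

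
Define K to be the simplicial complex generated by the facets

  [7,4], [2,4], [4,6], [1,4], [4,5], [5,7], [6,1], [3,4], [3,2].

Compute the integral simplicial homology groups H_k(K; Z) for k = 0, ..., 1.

H_0 ≅ Z,  H_1 ≅ Z^3.

K has 7 vertices, 9 edges.
rank ∂_0 = 0, rank ∂_1 = 6 ⇒ b_0 = 7 − 0 − 6 = 1; all invariant factors of ∂_1 are 1 so no torsion. So H_0 = Z.
rank ∂_1 = 6, rank ∂_2 = 0 ⇒ b_1 = 9 − 6 − 0 = 3. So H_1 = Z^3.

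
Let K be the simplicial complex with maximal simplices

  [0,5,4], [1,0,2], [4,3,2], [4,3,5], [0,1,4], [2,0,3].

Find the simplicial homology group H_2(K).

H_2 ≅ 0.

We work with the vertex ordering 0 < 1 < 2 < 3 < 4 < 5. The simplices of K, each written with vertices in increasing order, are:

  0-simplices (6): [0], [1], [2], [3], [4], [5]
  1-simplices (12): [0,1], [0,2], [0,3], [0,4], [0,5], [1,2], [1,4], [2,3], [2,4], [3,4], [3,5], [4,5]
  2-simplices (6): [0,1,2], [0,1,4], [0,2,3], [0,4,5], [2,3,4], [3,4,5]

Hence C_0 ≅ Z^6, C_1 ≅ Z^12, C_2 ≅ Z^6.

The boundary map ∂_1: C_1 → C_0 is given by ∂[p,q] = [q] − [p].
The resulting 6×12 matrix has rank 5, and its Smith normal form has invariant factors (1,1,1,1,1).

Boundary ∂_2: C_2 → C_1 sends each 2-simplex [p,q,r] to [q,r] − [p,r] + [p,q]. For instance
  ∂[3,4,5] = [4,5] − [3,5] + [3,4],
  ∂[0,1,2] = [1,2] − [0,2] + [0,1].
As a 12×6 matrix over Z this has rank 6, with invariant factors (1,1,1,1,1,1).

Now H_k = ker ∂_k / im ∂_{k+1}, so:

  H_2: rank ker ∂_2 − rank ∂_3 = (6 − 6) − 0 = 0, and there is no ∂_3, so H_2 = 0.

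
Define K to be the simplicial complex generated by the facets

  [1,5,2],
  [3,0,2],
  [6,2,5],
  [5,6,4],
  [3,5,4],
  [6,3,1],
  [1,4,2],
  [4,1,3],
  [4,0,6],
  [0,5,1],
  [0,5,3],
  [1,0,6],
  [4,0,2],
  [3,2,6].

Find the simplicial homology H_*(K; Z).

Order the vertices as 0 < 1 < 2 < 3 < 4 < 5 < 6. Listing each simplex with vertices in this order, K has dimension 2 with simplices:

  0-simplices (7): [0], [1], [2], [3], [4], [5], [6]
  1-simplices (21): [0,1], [0,2], [0,3], [0,4], [0,5], [0,6], [1,2], [1,3], [1,4], [1,5], [1,6], [2,3], [2,4], [2,5], [2,6], [3,4], [3,5], [3,6], [4,5], [4,6], [5,6]
  2-simplices (14): [0,1,5], [0,1,6], [0,2,3], [0,2,4], [0,3,5], [0,4,6], [1,2,4], [1,2,5], [1,3,4], [1,3,6], [2,3,6], [2,5,6], [3,4,5], [4,5,6]

Hence C_0 ≅ Z^7, C_1 ≅ Z^21, C_2 ≅ Z^14.

Boundary ∂_1: C_1 → C_0 maps an edge to its endpoints' difference, ∂[p,q] = q − p. For instance
  ∂[1,5] = [5] − [1].
This gives a 7×21 integer matrix of rank 6; reducing to Smith normal form yields diagonal entries (1,1,1,1,1,1).

The boundary map ∂_2: C_2 → C_1 sends each 2-simplex [p,q,r] to [q,r] − [p,r] + [p,q]. For instance
  ∂[1,3,6] = [3,6] − [1,6] + [1,3],
  ∂[2,3,6] = [3,6] − [2,6] + [2,3].
This gives a 21×14 integer matrix of rank 13; reducing to Smith normal form yields diagonal entries (1,1,1,1,1,1,1,1,1,1,1,1,1).

Reading off H_k = ker ∂_k / im ∂_{k+1}:

  H_0: rank C_0 − rank ∂_1 = 7 − 6 = 1, and the invariant factors of ∂_1 are all 1, so H_0 ≅ Z.
  H_1: rank ker ∂_1 − rank ∂_2 = (21 − 6) − 13 = 2, and the invariant factors of ∂_2 are all 1, so H_1 ≅ Z^2.
  H_2: rank ker ∂_2 − rank ∂_3 = (14 − 13) − 0 = 1, and there is no ∂_3, so H_2 ≅ Z.

H_0 ≅ Z,  H_1 ≅ Z^2,  H_2 ≅ Z.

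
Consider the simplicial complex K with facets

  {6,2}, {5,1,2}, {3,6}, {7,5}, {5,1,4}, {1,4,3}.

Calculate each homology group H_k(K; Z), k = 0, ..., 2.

We work with the vertex ordering 1 < 2 < 3 < 4 < 5 < 6 < 7. The simplices of K, each written with vertices in increasing order, are:

  0-simplices (7): [1], [2], [3], [4], [5], [6], [7]
  1-simplices (10): [1,2], [1,3], [1,4], [1,5], [2,5], [2,6], [3,4], [3,6], [4,5], [5,7]
  2-simplices (3): [1,2,5], [1,3,4], [1,4,5]

Hence C_0 ≅ Z^7, C_1 ≅ Z^10, C_2 ≅ Z^3.

∂_1: C_1 → C_0 maps an edge to its endpoints' difference, ∂[p,q] = q − p.
The resulting 7×10 matrix has rank 6, and its Smith normal form has invariant factors (1,1,1,1,1,1).

The boundary map ∂_2: C_2 → C_1 sends each 2-simplex [p,q,r] to [q,r] − [p,r] + [p,q]. For instance
  ∂[1,3,4] = [3,4] − [1,4] + [1,3],
  ∂[1,4,5] = [4,5] − [1,5] + [1,4].
This gives a 10×3 integer matrix of rank 3; reducing to Smith normal form yields diagonal entries (1,1,1).

Now H_k = ker ∂_k / im ∂_{k+1}, so:

  H_0: rank C_0 − rank ∂_1 = 7 − 6 = 1, and the invariant factors of ∂_1 are all 1, so H_0 ≅ Z.
  H_1: rank ker ∂_1 − rank ∂_2 = (10 − 6) − 3 = 1, and the invariant factors of ∂_2 are all 1, so H_1 ≅ Z.
  H_2: rank ker ∂_2 − rank ∂_3 = (3 − 3) − 0 = 0, and there is no ∂_3, so H_2 ≅ 0.

As a check, the Euler characteristic is 7 − 10 + 3 = 0, which agrees with 1 − 1 + 0 = 0.

H_0 = Z,  H_1 = Z,  H_2 = 0.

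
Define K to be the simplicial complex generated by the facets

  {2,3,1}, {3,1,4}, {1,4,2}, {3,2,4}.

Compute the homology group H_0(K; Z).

H_0 ≅ Z.

Fix the vertex order 1 < 2 < 3 < 4 and write every simplex with vertices in increasing order. Then dim K = 2 and the simplices of K are:

  0-simplices (4): [1], [2], [3], [4]
  1-simplices (6): [1,2], [1,3], [1,4], [2,3], [2,4], [3,4]
  2-simplices (4): [1,2,3], [1,2,4], [1,3,4], [2,3,4]

so the chain groups are C_0 ≅ Z^4, C_1 ≅ Z^6, C_2 ≅ Z^4.

Boundary ∂_1: C_1 → C_0 is given by ∂[p,q] = [q] − [p].
The resulting 4×6 matrix has rank 3, and its Smith normal form has invariant factors (1,1,1).

The boundary map ∂_2: C_2 → C_1 maps a triangle to the signed sum of its edges. For instance
  ∂[2,3,4] = [3,4] − [2,4] + [2,3],
  ∂[1,3,4] = [3,4] − [1,4] + [1,3].
The 6×4 boundary matrix has rank 3 and Smith normal form diag(1,1,1).

Reading off H_k = ker ∂_k / im ∂_{k+1}:

  H_0: rank C_0 − rank ∂_1 = 4 − 3 = 1, and the invariant factors of ∂_1 are all 1, so H_0 = Z.

(K is a triangulation of the 2-sphere S^2.)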